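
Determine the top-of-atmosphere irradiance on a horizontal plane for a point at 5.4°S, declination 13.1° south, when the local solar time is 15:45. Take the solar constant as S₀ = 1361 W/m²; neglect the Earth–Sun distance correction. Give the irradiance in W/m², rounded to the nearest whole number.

762 W/m²

Hour angle H = 15° × (15.75 − 12) = 56.25°.
cos θ_z = sin φ sin δ + cos φ cos δ cos H = (-0.0941)(-0.2267) + (0.9956)(0.9740)(0.5556) = 0.5601.
Top-of-atmosphere irradiance = S₀ cos θ_z = 1361 × 0.5601 = 762.30 W/m².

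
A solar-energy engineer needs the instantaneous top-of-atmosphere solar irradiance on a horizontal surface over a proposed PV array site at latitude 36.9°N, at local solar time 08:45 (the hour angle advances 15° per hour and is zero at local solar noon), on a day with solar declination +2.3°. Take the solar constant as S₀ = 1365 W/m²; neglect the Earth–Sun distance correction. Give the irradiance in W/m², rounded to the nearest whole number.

Hour angle H = 15° × (8.75 − 12) = -48.75°.
cos θ_z = sin φ sin δ + cos φ cos δ cos H = (0.6004)(0.0401) + (0.7997)(0.9992)(0.6593) = 0.5509.
Top-of-atmosphere irradiance = S₀ cos θ_z = 1365 × 0.5509 = 751.98 W/m².

752 W/m²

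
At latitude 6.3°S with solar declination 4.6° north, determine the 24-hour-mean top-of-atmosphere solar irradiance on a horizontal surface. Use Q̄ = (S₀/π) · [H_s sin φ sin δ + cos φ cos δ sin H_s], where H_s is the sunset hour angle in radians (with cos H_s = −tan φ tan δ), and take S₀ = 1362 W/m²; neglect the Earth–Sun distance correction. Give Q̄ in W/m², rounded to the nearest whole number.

cos H_s = −tan(-6.3°) · tan(4.6°) = 0.0089, so H_s = arccos(0.0089) = 89.49°. In radians, H_s = 1.5619.
H_s sin φ sin δ = 1.5619 × -0.1097 × 0.0802 = -0.0137.
cos φ cos δ sin H_s = 0.9940 × 0.9968 × 1.0000 = 0.9908.
Q̄ = (1362/π) × (-0.0137 + 0.9908) = 433.54 × 0.9771 = 423.61 W/m².

424 W/m²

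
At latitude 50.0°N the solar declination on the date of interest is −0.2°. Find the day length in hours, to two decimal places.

−tan φ tan δ = −(1.1918)(-0.0035) = 0.0042; H_s = arccos(0.0042) = 89.76°.
Day length = 2 H_s / 15° h⁻¹ = 179.52° / 15 = 11.968 h.

11.97 hours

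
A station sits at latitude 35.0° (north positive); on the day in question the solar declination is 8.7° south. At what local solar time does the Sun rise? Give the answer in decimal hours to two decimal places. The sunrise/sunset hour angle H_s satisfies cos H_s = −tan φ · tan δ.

6.41 h

−tan φ tan δ = −(0.7002)(-0.1530) = 0.1071; H_s = arccos(0.1071) = 83.85°.
Sunrise is at 12 − H_s/15 = 12 − 5.590 = 6.410 h local solar time.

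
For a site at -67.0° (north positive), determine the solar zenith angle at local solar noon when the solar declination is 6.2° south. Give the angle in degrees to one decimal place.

60.8°

At local solar noon the hour angle is zero, so the zenith angle is |φ − δ| = |-67.0° − (-6.2°)| = 60.8°.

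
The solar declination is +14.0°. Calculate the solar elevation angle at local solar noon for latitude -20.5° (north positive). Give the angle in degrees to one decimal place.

55.5°

At local solar noon the hour angle is zero, so the elevation is 90° − |φ − δ| = 90° − |-20.5° − (14.0°)| = 90° − 34.5° = 55.5°.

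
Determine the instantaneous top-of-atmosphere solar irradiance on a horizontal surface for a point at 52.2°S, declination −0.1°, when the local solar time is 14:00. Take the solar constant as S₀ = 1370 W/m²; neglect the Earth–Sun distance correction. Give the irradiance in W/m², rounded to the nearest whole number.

729 W/m²

Hour angle H = 15° × (14 − 12) = 30.00°.
With φ = -52.2°, δ = -0.1°, H = 30.00°: sin φ sin δ = 0.0014, cos φ cos δ cos H = 0.5308, so cos θ_z = 0.5322.
Top-of-atmosphere irradiance = S₀ cos θ_z = 1370 × 0.5322 = 729.11 W/m².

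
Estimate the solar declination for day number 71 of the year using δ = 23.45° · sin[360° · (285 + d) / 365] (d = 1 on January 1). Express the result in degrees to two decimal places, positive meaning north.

360 × (285 + 71) / 365 = 351.123°; sin(351.123°) = -0.1543.
δ = 23.45 × -0.1543 = -3.618° ≈ -3.62°.

-3.62°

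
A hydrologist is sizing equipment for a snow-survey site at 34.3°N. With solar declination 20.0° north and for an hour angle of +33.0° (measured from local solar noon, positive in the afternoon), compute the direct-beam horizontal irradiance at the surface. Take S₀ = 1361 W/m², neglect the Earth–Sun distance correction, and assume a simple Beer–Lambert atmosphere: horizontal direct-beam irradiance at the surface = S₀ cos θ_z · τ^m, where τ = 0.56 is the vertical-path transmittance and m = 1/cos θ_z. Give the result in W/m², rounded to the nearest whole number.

cos θ_z = sin φ sin δ + cos φ cos δ cos H = (0.5635)(0.3420) + (0.8261)(0.9397)(0.8387) = 0.8438.
Air mass m = 1/cos θ_z = 1/0.8438 = 1.185; τ^m = 0.56^1.185 = 0.5030.
Surface direct beam = 1361 × 0.8438 × 0.5030 = 577.65 W/m².

578 W/m²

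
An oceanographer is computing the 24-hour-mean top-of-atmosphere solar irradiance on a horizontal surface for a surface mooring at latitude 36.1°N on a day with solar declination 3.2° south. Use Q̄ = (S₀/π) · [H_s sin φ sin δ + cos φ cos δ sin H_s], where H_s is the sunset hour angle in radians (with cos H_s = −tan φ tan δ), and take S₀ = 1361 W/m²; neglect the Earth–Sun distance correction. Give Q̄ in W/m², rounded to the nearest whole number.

327 W/m²

−tan φ tan δ = −(0.7292)(-0.0559) = 0.0408; H_s = arccos(0.0408) = 87.66°. In radians, H_s = 1.5300.
H_s sin φ sin δ = 1.5300 × 0.5892 × -0.0558 = -0.0503.
cos φ cos δ sin H_s = 0.8080 × 0.9984 × 0.9992 = 0.8061.
Q̄ = (1361/π) × (-0.0503 + 0.8061) = 433.22 × 0.7558 = 327.43 W/m².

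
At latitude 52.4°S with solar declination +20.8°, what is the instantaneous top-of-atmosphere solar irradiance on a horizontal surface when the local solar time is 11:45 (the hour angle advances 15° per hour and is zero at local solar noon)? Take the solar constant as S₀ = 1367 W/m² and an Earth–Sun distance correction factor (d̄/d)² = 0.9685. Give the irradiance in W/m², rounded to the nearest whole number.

Hour angle H = 15° × (11.75 − 12) = -3.75°.
With φ = -52.4°, δ = 20.8°, H = -3.75°: sin φ sin δ = -0.2813, cos φ cos δ cos H = 0.5692, so cos θ_z = 0.2879.
Top-of-atmosphere irradiance = S₀ (d̄/d)² cos θ_z = 1367 × 0.9685 × 0.2879 = 381.16 W/m².

381 W/m²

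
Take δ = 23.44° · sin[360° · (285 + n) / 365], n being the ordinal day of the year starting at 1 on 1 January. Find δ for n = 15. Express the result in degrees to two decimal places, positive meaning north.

360 × (285 + 15) / 365 = 295.890°; sin(295.890°) = -0.8996.
δ = 23.44 × -0.8996 = -21.087° ≈ -21.09°.

-21.09°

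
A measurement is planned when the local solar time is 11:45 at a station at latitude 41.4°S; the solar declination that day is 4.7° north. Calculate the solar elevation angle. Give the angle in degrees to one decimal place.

43.8°

Hour angle H = 15° × (11.75 − 12) = -3.75°.
cos θ_z = sin φ sin δ + cos φ cos δ cos H = (-0.6613)(0.0819) + (0.7501)(0.9966)(0.9979) = 0.6918.
θ_z = arccos(0.6918) = 46.23°, so the elevation is 90° − 46.23° = 43.77°.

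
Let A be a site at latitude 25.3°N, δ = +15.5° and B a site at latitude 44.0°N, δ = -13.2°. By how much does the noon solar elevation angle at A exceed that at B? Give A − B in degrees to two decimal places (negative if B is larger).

A: 90° − |25.3 − (15.5)| = 80.20°.
B: 90° − |44.0 − (-13.2)| = 32.80°.
A − B = 80.20 − 32.80 = 47.40°.

+47.40°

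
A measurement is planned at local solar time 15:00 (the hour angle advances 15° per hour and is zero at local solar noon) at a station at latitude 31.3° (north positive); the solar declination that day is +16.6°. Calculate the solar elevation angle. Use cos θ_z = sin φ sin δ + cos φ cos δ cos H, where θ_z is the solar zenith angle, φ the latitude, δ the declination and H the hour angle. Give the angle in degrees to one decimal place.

46.7°

Hour angle H = 15° × (15 − 12) = 45.00°.
cos θ_z = sin(31.3°) sin(16.6°) + cos(31.3°) cos(16.6°) cos(45.00°) = 0.1484 + 0.5790 = 0.7274.
θ_z = arccos(0.7274) = 43.33°, so the elevation is 90° − 43.33° = 46.67°.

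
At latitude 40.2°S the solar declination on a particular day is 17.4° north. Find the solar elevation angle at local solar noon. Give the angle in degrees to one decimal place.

At local solar noon the hour angle is zero, so the elevation is 90° − |φ − δ| = 90° − |-40.2° − (17.4°)| = 90° − 57.6° = 32.4°.

32.4°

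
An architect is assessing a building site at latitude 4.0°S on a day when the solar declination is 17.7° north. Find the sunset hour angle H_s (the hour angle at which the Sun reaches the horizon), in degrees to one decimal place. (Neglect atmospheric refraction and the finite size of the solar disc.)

The sunset hour angle satisfies cos H_s = −tan φ tan δ = 0.0223, giving H_s = 88.72°.

88.7°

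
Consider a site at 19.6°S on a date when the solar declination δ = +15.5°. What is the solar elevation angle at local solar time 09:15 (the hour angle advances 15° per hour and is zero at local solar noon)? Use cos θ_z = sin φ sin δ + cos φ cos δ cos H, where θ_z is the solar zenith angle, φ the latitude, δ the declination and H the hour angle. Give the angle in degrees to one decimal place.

36.4°

Hour angle H = 15° × (9.25 − 12) = -41.25°.
cos θ_z = sin φ sin δ + cos φ cos δ cos H = (-0.3355)(0.2672) + (0.9421)(0.9636)(0.7518) = 0.5928.
θ_z = arccos(0.5928) = 53.64°, so the elevation is 90° − 53.64° = 36.36°.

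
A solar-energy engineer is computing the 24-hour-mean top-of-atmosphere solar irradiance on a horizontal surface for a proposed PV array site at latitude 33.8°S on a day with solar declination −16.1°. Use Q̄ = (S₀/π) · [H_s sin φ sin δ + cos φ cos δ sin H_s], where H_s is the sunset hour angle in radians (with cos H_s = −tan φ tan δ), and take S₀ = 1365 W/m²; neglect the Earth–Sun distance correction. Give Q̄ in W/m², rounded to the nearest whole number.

The sunset hour angle satisfies cos H_s = −tan φ tan δ = -0.1932, giving H_s = 101.14°. In radians, H_s = 1.7652.
H_s sin φ sin δ = 1.7652 × -0.5563 × -0.2773 = 0.2723.
cos φ cos δ sin H_s = 0.8310 × 0.9608 × 0.9812 = 0.7834.
Q̄ = (1365/π) × (0.2723 + 0.7834) = 434.49 × 1.0557 = 458.69 W/m².

459 W/m²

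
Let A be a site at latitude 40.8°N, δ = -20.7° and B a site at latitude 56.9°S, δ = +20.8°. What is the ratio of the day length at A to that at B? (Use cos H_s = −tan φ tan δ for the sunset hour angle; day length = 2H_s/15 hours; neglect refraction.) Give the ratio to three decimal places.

1.305

A: H_s = arccos(−tan 40.8° · tan -20.7°) = 70.96°, so 2H_s/15 = 9.4613 h.
B: H_s = arccos(−tan -56.9° · tan 20.8°) = 54.36°, so 2H_s/15 = 7.2480 h.
Ratio A/B = 9.4613 / 7.2480 = 1.3054.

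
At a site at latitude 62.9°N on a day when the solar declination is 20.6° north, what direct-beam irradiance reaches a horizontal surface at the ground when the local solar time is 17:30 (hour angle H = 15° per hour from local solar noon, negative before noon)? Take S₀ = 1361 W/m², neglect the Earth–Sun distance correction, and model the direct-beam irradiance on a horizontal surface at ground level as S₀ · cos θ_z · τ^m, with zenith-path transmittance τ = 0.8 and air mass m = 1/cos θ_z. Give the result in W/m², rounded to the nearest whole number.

274 W/m²

Hour angle H = 15° × (17.5 − 12) = 82.50°.
With φ = 62.9°, δ = 20.6°, H = 82.50°: sin φ sin δ = 0.3132, cos φ cos δ cos H = 0.0557, so cos θ_z = 0.3689.
Air mass m = 1/cos θ_z = 1/0.3689 = 2.711; τ^m = 0.8^2.711 = 0.5461.
Surface direct beam = 1361 × 0.3689 × 0.5461 = 274.18 W/m².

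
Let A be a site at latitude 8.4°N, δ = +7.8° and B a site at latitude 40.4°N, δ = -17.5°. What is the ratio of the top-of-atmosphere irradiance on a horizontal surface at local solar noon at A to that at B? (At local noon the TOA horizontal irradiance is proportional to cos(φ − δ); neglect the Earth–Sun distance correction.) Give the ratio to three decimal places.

A: cos θ_z = cos(8.4° − (7.8°)) = 0.9999.
B: cos θ_z = cos(40.4° − (-17.5°)) = 0.5314.
Ratio A/B = 0.9999 / 0.5314 = 1.8816.

1.882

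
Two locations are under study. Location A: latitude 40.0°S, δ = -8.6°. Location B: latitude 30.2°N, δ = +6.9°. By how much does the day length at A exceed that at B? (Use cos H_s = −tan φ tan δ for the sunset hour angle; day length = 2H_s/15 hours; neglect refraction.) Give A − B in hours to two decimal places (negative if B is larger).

+0.43 h

A: H_s = arccos(−tan -40.0° · tan -8.6°) = 97.29°, so 2H_s/15 = 12.9720 h.
B: H_s = arccos(−tan 30.2° · tan 6.9°) = 94.04°, so 2H_s/15 = 12.5387 h.
A − B = 12.9720 − 12.5387 = 0.4333 h.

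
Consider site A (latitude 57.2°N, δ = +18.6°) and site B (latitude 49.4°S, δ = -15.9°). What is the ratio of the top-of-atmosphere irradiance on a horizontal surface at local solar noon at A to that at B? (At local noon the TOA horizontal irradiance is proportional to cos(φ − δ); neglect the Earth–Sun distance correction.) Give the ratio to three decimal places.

A: cos θ_z = cos(57.2° − (18.6°)) = 0.7815.
B: cos θ_z = cos(-49.4° − (-15.9°)) = 0.8339.
Ratio A/B = 0.7815 / 0.8339 = 0.9372.

0.937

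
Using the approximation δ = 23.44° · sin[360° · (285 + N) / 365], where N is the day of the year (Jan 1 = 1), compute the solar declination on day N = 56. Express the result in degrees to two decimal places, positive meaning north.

360 × (285 + 56) / 365 = 336.329°; sin(336.329°) = -0.4015.
δ = 23.44 × -0.4015 = -9.411° ≈ -9.41°.

-9.41°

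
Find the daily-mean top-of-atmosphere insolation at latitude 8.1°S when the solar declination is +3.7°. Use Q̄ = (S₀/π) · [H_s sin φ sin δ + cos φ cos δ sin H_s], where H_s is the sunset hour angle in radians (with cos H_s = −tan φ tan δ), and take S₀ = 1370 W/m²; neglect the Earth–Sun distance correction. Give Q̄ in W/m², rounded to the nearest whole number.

425 W/m²

−tan φ tan δ = −(-0.1423)(0.0647) = 0.0092; H_s = arccos(0.0092) = 89.47°. In radians, H_s = 1.5615.
H_s sin φ sin δ = 1.5615 × -0.1409 × 0.0645 = -0.0142.
cos φ cos δ sin H_s = 0.9900 × 0.9979 × 1.0000 = 0.9879.
Q̄ = (1370/π) × (-0.0142 + 0.9879) = 436.08 × 0.9737 = 424.61 W/m².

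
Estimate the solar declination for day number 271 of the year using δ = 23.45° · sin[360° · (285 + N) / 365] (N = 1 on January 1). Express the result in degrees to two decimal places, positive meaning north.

-3.42°

360 × (285 + 271) / 365 = 548.384°; sin(548.384°) = -0.1458.
δ = 23.45 × -0.1458 = -3.419° ≈ -3.42°.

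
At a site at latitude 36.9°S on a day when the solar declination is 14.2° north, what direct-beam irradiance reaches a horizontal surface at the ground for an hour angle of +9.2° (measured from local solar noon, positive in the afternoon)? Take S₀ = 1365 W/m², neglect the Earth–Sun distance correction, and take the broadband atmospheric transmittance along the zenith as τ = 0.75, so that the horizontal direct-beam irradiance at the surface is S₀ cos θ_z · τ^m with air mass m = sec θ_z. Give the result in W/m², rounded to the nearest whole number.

cos θ_z = sin φ sin δ + cos φ cos δ cos H = (-0.6004)(0.2453) + (0.7997)(0.9694)(0.9871) = 0.6180.
Air mass m = 1/cos θ_z = 1/0.6180 = 1.618; τ^m = 0.75^1.618 = 0.6278.
Surface direct beam = 1365 × 0.6180 × 0.6278 = 529.59 W/m².

530 W/m²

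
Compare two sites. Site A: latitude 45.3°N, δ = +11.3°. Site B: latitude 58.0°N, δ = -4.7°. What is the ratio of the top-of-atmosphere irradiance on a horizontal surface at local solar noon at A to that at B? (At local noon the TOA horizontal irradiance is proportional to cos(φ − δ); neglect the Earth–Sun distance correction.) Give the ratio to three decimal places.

A: cos θ_z = cos(45.3° − (11.3°)) = 0.8290.
B: cos θ_z = cos(58.0° − (-4.7°)) = 0.4586.
Ratio A/B = 0.8290 / 0.4586 = 1.8077.

1.808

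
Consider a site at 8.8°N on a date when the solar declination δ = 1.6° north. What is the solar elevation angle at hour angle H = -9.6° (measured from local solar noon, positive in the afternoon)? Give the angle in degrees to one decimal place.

78.0°

With φ = 8.8°, δ = 1.6°, H = -9.60°: sin φ sin δ = 0.0043, cos φ cos δ cos H = 0.9740, so cos θ_z = 0.9783.
θ_z = arccos(0.9783) = 11.96°, so the elevation is 90° − 11.96° = 78.04°.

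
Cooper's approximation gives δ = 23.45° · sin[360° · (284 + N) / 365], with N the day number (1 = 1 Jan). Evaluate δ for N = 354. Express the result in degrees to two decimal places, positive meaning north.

-23.45°

360 × (284 + 354) / 365 = 629.260°; sin(629.260°) = -0.9999.
δ = 23.45 × -0.9999 = -23.448° ≈ -23.45°.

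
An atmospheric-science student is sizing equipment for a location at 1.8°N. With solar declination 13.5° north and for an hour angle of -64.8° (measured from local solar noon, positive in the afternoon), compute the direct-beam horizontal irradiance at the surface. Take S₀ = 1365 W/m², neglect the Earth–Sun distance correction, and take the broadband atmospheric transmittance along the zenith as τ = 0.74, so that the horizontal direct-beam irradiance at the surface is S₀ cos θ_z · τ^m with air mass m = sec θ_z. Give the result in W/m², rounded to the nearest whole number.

281 W/m²

With φ = 1.8°, δ = 13.5°, H = -64.80°: sin φ sin δ = 0.0073, cos φ cos δ cos H = 0.4138, so cos θ_z = 0.4211.
Air mass m = 1/cos θ_z = 1/0.4211 = 2.375; τ^m = 0.74^2.375 = 0.4891.
Surface direct beam = 1365 × 0.4211 × 0.4891 = 281.14 W/m².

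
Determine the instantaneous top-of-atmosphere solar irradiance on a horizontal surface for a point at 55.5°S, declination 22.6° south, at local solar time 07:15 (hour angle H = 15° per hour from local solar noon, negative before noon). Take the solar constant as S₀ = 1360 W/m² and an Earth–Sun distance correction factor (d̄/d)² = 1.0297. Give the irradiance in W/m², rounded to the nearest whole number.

Hour angle H = 15° × (7.25 − 12) = -71.25°.
cos θ_z = sin(-55.5°) sin(-22.6°) + cos(-55.5°) cos(-22.6°) cos(-71.25°) = 0.3167 + 0.1681 = 0.4848.
Top-of-atmosphere irradiance = S₀ (d̄/d)² cos θ_z = 1360 × 1.0297 × 0.4848 = 678.91 W/m².

679 W/m²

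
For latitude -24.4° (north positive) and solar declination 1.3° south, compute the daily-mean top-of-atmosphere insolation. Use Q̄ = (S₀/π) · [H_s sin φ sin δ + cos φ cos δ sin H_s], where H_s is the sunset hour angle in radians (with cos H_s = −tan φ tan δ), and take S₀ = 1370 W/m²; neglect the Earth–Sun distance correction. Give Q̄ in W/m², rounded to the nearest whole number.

−tan φ tan δ = −(-0.4536)(-0.0227) = -0.0103; H_s = arccos(-0.0103) = 90.59°. In radians, H_s = 1.5811.
H_s sin φ sin δ = 1.5811 × -0.4131 × -0.0227 = 0.0148.
cos φ cos δ sin H_s = 0.9107 × 0.9997 × 0.9999 = 0.9103.
Q̄ = (1370/π) × (0.0148 + 0.9103) = 436.08 × 0.9251 = 403.42 W/m².

403 W/m²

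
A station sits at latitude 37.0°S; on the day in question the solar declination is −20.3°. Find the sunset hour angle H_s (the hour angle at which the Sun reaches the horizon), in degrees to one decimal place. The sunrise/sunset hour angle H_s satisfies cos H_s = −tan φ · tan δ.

106.2°

−tan φ tan δ = −(-0.7536)(-0.3699) = -0.2788; H_s = arccos(-0.2788) = 106.19°.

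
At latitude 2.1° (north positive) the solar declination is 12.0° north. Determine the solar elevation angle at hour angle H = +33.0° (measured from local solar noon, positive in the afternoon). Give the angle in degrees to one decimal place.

55.8°

cos θ_z = sin φ sin δ + cos φ cos δ cos H = (0.0366)(0.2079) + (0.9993)(0.9781)(0.8387) = 0.8274.
θ_z = arccos(0.8274) = 34.17°, so the elevation is 90° − 34.17° = 55.83°.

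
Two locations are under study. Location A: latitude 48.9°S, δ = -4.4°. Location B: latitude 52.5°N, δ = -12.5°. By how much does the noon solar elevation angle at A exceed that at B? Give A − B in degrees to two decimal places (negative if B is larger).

+20.50°

A: 90° − |-48.9 − (-4.4)| = 45.50°.
B: 90° − |52.5 − (-12.5)| = 25.00°.
A − B = 45.50 − 25.00 = 20.50°.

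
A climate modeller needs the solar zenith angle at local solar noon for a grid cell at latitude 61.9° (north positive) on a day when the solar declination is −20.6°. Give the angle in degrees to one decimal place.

At local solar noon the hour angle is zero, so the zenith angle is |φ − δ| = |61.9° − (-20.6°)| = 82.5°.

82.5°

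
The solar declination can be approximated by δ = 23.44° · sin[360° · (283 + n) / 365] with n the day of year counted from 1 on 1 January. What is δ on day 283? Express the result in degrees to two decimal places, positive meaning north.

360 × (283 + 283) / 365 = 558.247°; sin(558.247°) = -0.3131.
δ = 23.44 × -0.3131 = -7.339° ≈ -7.34°.

-7.34°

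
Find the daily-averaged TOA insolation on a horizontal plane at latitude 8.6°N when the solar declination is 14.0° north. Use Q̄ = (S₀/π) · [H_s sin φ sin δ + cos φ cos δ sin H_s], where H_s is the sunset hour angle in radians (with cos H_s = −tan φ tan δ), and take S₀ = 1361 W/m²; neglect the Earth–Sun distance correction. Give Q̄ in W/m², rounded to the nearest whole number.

cos H_s = −tan(8.6°) · tan(14.0°) = -0.0377, so H_s = arccos(-0.0377) = 92.16°. In radians, H_s = 1.6085.
H_s sin φ sin δ = 1.6085 × 0.1495 × 0.2419 = 0.0582.
cos φ cos δ sin H_s = 0.9888 × 0.9703 × 0.9993 = 0.9588.
Q̄ = (1361/π) × (0.0582 + 0.9588) = 433.22 × 1.0170 = 440.58 W/m².

441 W/m²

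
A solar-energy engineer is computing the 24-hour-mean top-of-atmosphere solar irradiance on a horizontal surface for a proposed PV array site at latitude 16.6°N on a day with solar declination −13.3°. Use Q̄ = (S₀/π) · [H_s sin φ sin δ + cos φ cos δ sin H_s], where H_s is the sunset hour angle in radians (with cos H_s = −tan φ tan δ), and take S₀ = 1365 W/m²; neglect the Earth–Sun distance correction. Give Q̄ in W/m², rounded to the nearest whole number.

cos H_s = −tan(16.6°) · tan(-13.3°) = 0.0705, so H_s = arccos(0.0705) = 85.96°. In radians, H_s = 1.5003.
H_s sin φ sin δ = 1.5003 × 0.2857 × -0.2300 = -0.0986.
cos φ cos δ sin H_s = 0.9583 × 0.9732 × 0.9975 = 0.9303.
Q̄ = (1365/π) × (-0.0986 + 0.9303) = 434.49 × 0.8317 = 361.37 W/m².

361 W/m²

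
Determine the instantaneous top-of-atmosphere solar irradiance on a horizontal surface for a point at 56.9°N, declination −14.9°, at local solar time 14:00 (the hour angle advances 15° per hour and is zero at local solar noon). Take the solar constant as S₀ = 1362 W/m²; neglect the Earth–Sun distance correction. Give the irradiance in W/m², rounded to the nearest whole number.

Hour angle H = 15° × (14 − 12) = 30.00°.
cos θ_z = sin φ sin δ + cos φ cos δ cos H = (0.8377)(-0.2571) + (0.5461)(0.9664)(0.8660) = 0.2417.
Top-of-atmosphere irradiance = S₀ cos θ_z = 1362 × 0.2417 = 329.20 W/m².

329 W/m²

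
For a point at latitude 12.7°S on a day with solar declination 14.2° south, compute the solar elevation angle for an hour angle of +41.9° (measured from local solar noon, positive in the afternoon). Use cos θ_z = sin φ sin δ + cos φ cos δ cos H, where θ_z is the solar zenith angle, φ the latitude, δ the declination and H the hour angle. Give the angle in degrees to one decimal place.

49.3°

With φ = -12.7°, δ = -14.2°, H = 41.90°: sin φ sin δ = 0.0539, cos φ cos δ cos H = 0.7039, so cos θ_z = 0.7578.
θ_z = arccos(0.7578) = 40.73°, so the elevation is 90° − 40.73° = 49.27°.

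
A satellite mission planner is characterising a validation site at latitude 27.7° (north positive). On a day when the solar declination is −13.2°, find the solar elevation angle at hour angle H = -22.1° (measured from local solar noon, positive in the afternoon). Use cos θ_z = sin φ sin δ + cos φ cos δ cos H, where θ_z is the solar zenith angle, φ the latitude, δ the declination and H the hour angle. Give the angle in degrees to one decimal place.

43.8°

With φ = 27.7°, δ = -13.2°, H = -22.10°: sin φ sin δ = -0.1061, cos φ cos δ cos H = 0.7987, so cos θ_z = 0.6926.
θ_z = arccos(0.6926) = 46.16°, so the elevation is 90° − 46.16° = 43.84°.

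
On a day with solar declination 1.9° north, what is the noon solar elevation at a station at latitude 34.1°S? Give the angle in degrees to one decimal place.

54.0°

At local solar noon the hour angle is zero, so the elevation is 90° − |φ − δ| = 90° − |-34.1° − (1.9°)| = 90° − 36.0° = 54.0°.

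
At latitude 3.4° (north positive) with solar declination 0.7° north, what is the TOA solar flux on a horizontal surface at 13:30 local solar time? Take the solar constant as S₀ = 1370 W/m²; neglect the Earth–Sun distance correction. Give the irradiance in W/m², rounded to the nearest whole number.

1264 W/m²

Hour angle H = 15° × (13.5 − 12) = 22.50°.
cos θ_z = sin(3.4°) sin(0.7°) + cos(3.4°) cos(0.7°) cos(22.50°) = 0.0007 + 0.9222 = 0.9229.
Top-of-atmosphere irradiance = S₀ cos θ_z = 1370 × 0.9229 = 1264.37 W/m².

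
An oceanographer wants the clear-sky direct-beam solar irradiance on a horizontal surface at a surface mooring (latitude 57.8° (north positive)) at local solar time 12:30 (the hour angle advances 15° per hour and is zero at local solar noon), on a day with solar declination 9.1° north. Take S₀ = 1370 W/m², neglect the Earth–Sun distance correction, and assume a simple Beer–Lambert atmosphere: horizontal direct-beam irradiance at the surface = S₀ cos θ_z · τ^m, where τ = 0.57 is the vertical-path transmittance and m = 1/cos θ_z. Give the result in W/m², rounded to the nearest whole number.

381 W/m²

Hour angle H = 15° × (12.5 − 12) = 7.50°.
cos θ_z = sin φ sin δ + cos φ cos δ cos H = (0.8462)(0.1582) + (0.5329)(0.9874)(0.9914) = 0.6555.
Air mass m = 1/cos θ_z = 1/0.6555 = 1.526; τ^m = 0.57^1.526 = 0.4241.
Surface direct beam = 1370 × 0.6555 × 0.4241 = 380.86 W/m².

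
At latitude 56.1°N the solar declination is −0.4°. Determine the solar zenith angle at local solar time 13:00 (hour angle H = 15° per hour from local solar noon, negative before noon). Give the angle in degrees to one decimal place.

57.8°

Hour angle H = 15° × (13 − 12) = 15.00°.
cos θ_z = sin φ sin δ + cos φ cos δ cos H = (0.8300)(-0.0070) + (0.5577)(1.0000)(0.9659) = 0.5329.
θ_z = arccos(0.5329) = 57.80°.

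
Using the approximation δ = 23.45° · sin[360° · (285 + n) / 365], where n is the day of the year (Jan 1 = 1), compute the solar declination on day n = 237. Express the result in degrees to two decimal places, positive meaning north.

+9.97°

360 × (285 + 237) / 365 = 514.849°; sin(514.849°) = 0.4250.
δ = 23.45 × 0.4250 = 9.966° ≈ +9.97°.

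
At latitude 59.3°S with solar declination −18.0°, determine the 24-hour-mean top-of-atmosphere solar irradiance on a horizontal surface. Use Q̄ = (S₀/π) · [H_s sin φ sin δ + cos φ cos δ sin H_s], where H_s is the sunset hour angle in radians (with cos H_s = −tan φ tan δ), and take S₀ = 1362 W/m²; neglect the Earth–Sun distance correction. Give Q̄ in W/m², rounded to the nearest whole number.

−tan φ tan δ = −(-1.6842)(-0.3249) = -0.5472; H_s = arccos(-0.5472) = 123.18°. In radians, H_s = 2.1499.
H_s sin φ sin δ = 2.1499 × -0.8599 × -0.3090 = 0.5712.
cos φ cos δ sin H_s = 0.5105 × 0.9511 × 0.8370 = 0.4064.
Q̄ = (1362/π) × (0.5712 + 0.4064) = 433.54 × 0.9776 = 423.83 W/m².

424 W/m²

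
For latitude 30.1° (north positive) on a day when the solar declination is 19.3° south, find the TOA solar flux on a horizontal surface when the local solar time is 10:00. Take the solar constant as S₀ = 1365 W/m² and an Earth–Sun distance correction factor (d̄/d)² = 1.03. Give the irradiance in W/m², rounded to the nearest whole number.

Hour angle H = 15° × (10 − 12) = -30.00°.
cos θ_z = sin(30.1°) sin(-19.3°) + cos(30.1°) cos(-19.3°) cos(-30.00°) = -0.1658 + 0.7071 = 0.5413.
Top-of-atmosphere irradiance = S₀ (d̄/d)² cos θ_z = 1365 × 1.03 × 0.5413 = 761.04 W/m².

761 W/m²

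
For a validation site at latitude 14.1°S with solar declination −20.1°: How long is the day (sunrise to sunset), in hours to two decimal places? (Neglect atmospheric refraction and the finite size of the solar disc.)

12.70 hours

The sunset hour angle satisfies cos H_s = −tan φ tan δ = -0.0919, giving H_s = 95.27°.
Day length = 2 H_s / 15° h⁻¹ = 190.54° / 15 = 12.703 h.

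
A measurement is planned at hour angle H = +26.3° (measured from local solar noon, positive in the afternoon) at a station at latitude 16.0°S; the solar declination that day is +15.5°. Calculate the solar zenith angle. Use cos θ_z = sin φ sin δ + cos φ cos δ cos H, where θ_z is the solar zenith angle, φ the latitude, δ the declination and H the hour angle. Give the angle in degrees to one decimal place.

40.8°

With φ = -16.0°, δ = 15.5°, H = 26.30°: sin φ sin δ = -0.0737, cos φ cos δ cos H = 0.8304, so cos θ_z = 0.7567.
θ_z = arccos(0.7567) = 40.83°.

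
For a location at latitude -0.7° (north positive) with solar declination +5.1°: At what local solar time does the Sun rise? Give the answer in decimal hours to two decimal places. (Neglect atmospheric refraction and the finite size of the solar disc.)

6.00 h

The sunset hour angle satisfies cos H_s = −tan φ tan δ = 0.0011, giving H_s = 89.94°.
Sunrise is at 12 − H_s/15 = 12 − 5.996 = 6.004 h local solar time.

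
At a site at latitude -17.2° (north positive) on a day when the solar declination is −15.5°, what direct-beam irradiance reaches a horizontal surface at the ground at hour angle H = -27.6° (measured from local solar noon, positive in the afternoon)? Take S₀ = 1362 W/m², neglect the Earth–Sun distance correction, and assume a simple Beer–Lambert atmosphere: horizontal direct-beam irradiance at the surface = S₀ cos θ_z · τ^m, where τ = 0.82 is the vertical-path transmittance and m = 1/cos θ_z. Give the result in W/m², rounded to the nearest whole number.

With φ = -17.2°, δ = -15.5°, H = -27.60°: sin φ sin δ = 0.0790, cos φ cos δ cos H = 0.8158, so cos θ_z = 0.8948.
Air mass m = 1/cos θ_z = 1/0.8948 = 1.118; τ^m = 0.82^1.118 = 0.8010.
Surface direct beam = 1362 × 0.8948 × 0.8010 = 976.19 W/m².

976 W/m²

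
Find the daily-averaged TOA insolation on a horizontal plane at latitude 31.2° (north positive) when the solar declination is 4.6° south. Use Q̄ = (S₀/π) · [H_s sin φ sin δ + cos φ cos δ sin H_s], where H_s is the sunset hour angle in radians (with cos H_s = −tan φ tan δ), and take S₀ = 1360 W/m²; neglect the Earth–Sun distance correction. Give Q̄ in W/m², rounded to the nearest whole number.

cos H_s = −tan(31.2°) · tan(-4.6°) = 0.0487, so H_s = arccos(0.0487) = 87.21°. In radians, H_s = 1.5221.
H_s sin φ sin δ = 1.5221 × 0.5180 × -0.0802 = -0.0632.
cos φ cos δ sin H_s = 0.8554 × 0.9968 × 0.9988 = 0.8516.
Q̄ = (1360/π) × (-0.0632 + 0.8516) = 432.90 × 0.7884 = 341.30 W/m².

341 W/m²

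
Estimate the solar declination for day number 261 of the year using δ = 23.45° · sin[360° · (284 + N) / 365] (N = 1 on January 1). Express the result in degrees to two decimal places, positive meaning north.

360 × (284 + 261) / 365 = 537.534°; sin(537.534°) = 0.0430.
δ = 23.45 × 0.0430 = 1.008° ≈ +1.01°.

+1.01°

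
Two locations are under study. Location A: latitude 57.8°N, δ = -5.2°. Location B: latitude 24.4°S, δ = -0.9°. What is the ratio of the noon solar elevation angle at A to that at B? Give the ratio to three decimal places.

A: 90° − |57.8 − (-5.2)| = 27.00°.
B: 90° − |-24.4 − (-0.9)| = 66.50°.
Ratio A/B = 27.0000 / 66.5000 = 0.4060.

0.406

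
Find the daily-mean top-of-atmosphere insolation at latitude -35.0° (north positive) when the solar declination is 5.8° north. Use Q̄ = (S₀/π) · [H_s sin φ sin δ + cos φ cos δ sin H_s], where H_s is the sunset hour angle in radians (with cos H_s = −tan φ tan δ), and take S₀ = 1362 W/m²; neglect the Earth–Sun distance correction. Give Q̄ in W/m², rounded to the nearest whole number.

315 W/m²

−tan φ tan δ = −(-0.7002)(0.1016) = 0.0711; H_s = arccos(0.0711) = 85.92°. In radians, H_s = 1.4996.
H_s sin φ sin δ = 1.4996 × -0.5736 × 0.1011 = -0.0870.
cos φ cos δ sin H_s = 0.8192 × 0.9949 × 0.9975 = 0.8130.
Q̄ = (1362/π) × (-0.0870 + 0.8130) = 433.54 × 0.7260 = 314.75 W/m².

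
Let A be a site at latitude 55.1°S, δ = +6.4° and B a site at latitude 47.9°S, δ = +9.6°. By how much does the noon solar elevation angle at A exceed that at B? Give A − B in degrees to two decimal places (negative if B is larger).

A: 90° − |-55.1 − (6.4)| = 28.50°.
B: 90° − |-47.9 − (9.6)| = 32.50°.
A − B = 28.50 − 32.50 = -4.00°.

-4.00°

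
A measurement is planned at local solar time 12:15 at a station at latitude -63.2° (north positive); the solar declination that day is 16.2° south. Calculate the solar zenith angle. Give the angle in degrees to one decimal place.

Hour angle H = 15° × (12.25 − 12) = 3.75°.
cos θ_z = sin φ sin δ + cos φ cos δ cos H = (-0.8926)(-0.2790) + (0.4509)(0.9603)(0.9979) = 0.6811.
θ_z = arccos(0.6811) = 47.07°.

47.1°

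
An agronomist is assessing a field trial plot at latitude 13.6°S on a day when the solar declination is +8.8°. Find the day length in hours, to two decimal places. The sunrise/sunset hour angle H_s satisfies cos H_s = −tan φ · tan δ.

11.71 hours

The sunset hour angle satisfies cos H_s = −tan φ tan δ = 0.0375, giving H_s = 87.85°.
Day length = 2 H_s / 15° h⁻¹ = 175.70° / 15 = 11.713 h.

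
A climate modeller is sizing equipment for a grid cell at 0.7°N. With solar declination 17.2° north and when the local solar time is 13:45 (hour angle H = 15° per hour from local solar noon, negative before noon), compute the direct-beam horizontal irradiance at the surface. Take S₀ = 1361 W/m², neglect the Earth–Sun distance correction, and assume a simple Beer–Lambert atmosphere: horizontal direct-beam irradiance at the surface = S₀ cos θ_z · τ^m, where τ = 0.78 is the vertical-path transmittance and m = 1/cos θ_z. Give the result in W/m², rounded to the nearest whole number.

Hour angle H = 15° × (13.75 − 12) = 26.25°.
With φ = 0.7°, δ = 17.2°, H = 26.25°: sin φ sin δ = 0.0036, cos φ cos δ cos H = 0.8567, so cos θ_z = 0.8603.
Air mass m = 1/cos θ_z = 1/0.8603 = 1.162; τ^m = 0.78^1.162 = 0.7492.
Surface direct beam = 1361 × 0.8603 × 0.7492 = 877.21 W/m².

877 W/m²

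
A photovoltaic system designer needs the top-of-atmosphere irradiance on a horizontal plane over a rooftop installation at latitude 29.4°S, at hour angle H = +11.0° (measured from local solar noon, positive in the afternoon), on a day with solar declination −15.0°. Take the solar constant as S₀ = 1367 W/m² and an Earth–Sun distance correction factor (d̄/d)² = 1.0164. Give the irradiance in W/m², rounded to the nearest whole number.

cos θ_z = sin φ sin δ + cos φ cos δ cos H = (-0.4909)(-0.2588) + (0.8712)(0.9659)(0.9816) = 0.9531.
Top-of-atmosphere irradiance = S₀ (d̄/d)² cos θ_z = 1367 × 1.0164 × 0.9531 = 1324.26 W/m².

1324 W/m²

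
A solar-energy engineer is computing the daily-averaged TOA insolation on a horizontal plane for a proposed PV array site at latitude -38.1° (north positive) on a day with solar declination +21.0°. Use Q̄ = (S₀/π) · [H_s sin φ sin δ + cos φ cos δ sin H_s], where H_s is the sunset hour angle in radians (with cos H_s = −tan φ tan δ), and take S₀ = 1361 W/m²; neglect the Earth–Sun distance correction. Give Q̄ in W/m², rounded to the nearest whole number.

−tan φ tan δ = −(-0.7841)(0.3839) = 0.3010; H_s = arccos(0.3010) = 72.48°. In radians, H_s = 1.2650.
H_s sin φ sin δ = 1.2650 × -0.6170 × 0.3584 = -0.2797.
cos φ cos δ sin H_s = 0.7869 × 0.9336 × 0.9536 = 0.7006.
Q̄ = (1361/π) × (-0.2797 + 0.7006) = 433.22 × 0.4209 = 182.34 W/m².

182 W/m²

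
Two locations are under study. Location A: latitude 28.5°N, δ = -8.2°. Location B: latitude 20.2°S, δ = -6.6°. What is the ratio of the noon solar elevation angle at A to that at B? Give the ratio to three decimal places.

0.698

A: 90° − |28.5 − (-8.2)| = 53.30°.
B: 90° − |-20.2 − (-6.6)| = 76.40°.
Ratio A/B = 53.3000 / 76.4000 = 0.6976.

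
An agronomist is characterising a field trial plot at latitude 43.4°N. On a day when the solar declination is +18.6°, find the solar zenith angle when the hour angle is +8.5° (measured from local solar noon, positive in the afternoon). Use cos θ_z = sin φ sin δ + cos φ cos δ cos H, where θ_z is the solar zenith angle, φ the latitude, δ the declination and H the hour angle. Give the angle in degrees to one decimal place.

cos θ_z = sin φ sin δ + cos φ cos δ cos H = (0.6871)(0.3190) + (0.7266)(0.9478)(0.9890) = 0.9003.
θ_z = arccos(0.9003) = 25.80°.

25.8°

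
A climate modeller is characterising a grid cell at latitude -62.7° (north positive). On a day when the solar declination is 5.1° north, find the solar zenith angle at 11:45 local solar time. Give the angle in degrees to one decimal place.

67.9°

Hour angle H = 15° × (11.75 − 12) = -3.75°.
With φ = -62.7°, δ = 5.1°, H = -3.75°: sin φ sin δ = -0.0790, cos φ cos δ cos H = 0.4559, so cos θ_z = 0.3769.
θ_z = arccos(0.3769) = 67.86°.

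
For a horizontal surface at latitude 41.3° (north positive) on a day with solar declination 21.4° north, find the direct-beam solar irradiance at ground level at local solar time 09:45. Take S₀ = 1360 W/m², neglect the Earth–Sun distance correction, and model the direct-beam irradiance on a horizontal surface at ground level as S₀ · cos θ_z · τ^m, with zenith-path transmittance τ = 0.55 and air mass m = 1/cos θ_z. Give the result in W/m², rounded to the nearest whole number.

541 W/m²

Hour angle H = 15° × (9.75 − 12) = -33.75°.
With φ = 41.3°, δ = 21.4°, H = -33.75°: sin φ sin δ = 0.2408, cos φ cos δ cos H = 0.5816, so cos θ_z = 0.8224.
Air mass m = 1/cos θ_z = 1/0.8224 = 1.216; τ^m = 0.55^1.216 = 0.4834.
Surface direct beam = 1360 × 0.8224 × 0.4834 = 540.67 W/m².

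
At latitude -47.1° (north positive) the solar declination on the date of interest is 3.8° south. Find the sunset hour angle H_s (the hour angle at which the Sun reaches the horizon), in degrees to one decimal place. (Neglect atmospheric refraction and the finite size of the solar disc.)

cos H_s = −tan(-47.1°) · tan(-3.8°) = -0.0715, so H_s = arccos(-0.0715) = 94.10°.

94.1°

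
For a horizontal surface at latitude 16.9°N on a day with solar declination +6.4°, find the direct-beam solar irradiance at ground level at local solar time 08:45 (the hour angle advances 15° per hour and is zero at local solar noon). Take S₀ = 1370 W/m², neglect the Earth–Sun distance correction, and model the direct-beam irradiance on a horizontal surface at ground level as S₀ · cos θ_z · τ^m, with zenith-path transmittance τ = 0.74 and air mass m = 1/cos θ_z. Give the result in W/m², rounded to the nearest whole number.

Hour angle H = 15° × (8.75 − 12) = -48.75°.
With φ = 16.9°, δ = 6.4°, H = -48.75°: sin φ sin δ = 0.0324, cos φ cos δ cos H = 0.6269, so cos θ_z = 0.6593.
Air mass m = 1/cos θ_z = 1/0.6593 = 1.517; τ^m = 0.74^1.517 = 0.6333.
Surface direct beam = 1370 × 0.6593 × 0.6333 = 572.02 W/m².

572 W/m²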